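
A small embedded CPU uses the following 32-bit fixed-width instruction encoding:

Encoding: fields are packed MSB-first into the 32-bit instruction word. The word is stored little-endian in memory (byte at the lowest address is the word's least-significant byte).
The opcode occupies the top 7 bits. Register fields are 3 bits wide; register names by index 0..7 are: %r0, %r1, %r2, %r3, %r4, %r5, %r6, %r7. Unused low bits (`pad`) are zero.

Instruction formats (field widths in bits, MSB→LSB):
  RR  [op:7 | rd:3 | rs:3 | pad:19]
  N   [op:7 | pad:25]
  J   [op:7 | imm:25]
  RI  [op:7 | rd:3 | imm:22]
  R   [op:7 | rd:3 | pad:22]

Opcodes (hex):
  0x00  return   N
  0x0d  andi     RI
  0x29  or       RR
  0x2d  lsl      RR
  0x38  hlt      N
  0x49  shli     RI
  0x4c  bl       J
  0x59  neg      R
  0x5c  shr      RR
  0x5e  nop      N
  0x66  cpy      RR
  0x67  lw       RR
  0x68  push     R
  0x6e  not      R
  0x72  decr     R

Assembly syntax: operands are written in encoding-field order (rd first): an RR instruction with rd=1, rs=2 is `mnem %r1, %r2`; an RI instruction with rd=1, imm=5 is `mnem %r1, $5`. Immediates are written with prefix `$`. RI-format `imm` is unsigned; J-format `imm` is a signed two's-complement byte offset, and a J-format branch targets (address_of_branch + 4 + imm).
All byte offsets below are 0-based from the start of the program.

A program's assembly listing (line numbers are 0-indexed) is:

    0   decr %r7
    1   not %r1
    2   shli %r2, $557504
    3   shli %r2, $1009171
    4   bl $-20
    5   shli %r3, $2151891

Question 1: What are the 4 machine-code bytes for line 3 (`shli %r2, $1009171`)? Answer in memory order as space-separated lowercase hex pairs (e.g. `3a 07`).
line 3 (shli): pack op=0x49:7|rd=2:3|imm=1009171:22 = 0x928f6613; little→ 13 66 8f 92

13 66 8f 92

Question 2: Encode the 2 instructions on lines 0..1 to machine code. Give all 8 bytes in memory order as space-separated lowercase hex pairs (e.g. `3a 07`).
00 00 c0 e5 00 00 40 dc

0. decr fields op=0x72:7|rd=7:3|pad=0:22 → word e5c00000h → 00 00 c0 e5
1. not fields op=0x6e:7|rd=1:3|pad=0:22 → word dc400000h → 00 00 40 dc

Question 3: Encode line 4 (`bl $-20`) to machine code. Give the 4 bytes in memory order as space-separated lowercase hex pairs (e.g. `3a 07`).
ec ff ff 99

4. bl fields op=0x4c:7|imm=-20:25 → word 99ffffech → ec ff ff 99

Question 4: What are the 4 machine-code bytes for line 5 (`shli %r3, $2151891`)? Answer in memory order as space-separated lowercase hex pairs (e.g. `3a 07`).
L5: shli op=0x49:7|rd=3:3|imm=2151891:22 ⇒ 0x92e0d5d3 ⇒ little d3 d5 e0 92

d3 d5 e0 92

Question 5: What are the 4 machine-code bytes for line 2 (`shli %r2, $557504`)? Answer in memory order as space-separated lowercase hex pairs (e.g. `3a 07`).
line 2 (shli): pack op=0x49:7|rd=2:3|imm=557504:22 = 0x928881c0; little→ c0 81 88 92

c0 81 88 92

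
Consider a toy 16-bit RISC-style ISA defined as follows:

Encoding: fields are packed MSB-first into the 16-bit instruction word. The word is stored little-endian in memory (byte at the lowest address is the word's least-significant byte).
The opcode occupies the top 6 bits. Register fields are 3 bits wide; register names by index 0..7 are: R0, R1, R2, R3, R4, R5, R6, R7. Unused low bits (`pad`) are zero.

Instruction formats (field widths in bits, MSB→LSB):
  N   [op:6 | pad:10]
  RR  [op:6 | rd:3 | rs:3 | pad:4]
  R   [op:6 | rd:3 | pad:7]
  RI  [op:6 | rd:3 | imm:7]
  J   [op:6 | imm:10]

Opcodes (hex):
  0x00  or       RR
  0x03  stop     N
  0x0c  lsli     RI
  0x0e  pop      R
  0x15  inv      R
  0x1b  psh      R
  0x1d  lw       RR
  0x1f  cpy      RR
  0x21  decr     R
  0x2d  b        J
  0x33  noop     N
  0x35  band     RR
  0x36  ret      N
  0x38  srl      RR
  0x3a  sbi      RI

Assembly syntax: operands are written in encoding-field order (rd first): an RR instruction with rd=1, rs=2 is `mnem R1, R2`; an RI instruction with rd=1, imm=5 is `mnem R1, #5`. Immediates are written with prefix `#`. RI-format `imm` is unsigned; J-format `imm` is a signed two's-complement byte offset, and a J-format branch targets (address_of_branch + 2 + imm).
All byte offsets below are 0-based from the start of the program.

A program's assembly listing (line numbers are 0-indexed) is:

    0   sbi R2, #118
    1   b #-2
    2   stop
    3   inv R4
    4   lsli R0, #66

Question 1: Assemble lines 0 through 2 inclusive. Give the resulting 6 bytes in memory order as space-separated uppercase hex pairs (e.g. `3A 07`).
76 E9 FE B7 00 0C

line 0 (sbi): pack op=0x3a:6|rd=2:3|imm=118:7 = 0xe976; little→ 76 e9
line 1 (b): pack op=0x2d:6|imm=-2:10 = 0xb7fe; little→ fe b7
line 2 (stop): pack op=0x3:6|pad=0:10 = 0x0c00; little→ 00 0c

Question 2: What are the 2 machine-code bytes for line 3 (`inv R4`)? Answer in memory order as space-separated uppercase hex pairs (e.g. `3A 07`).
3. inv fields op=0x15:6|rd=4:3|pad=0:7 → word 5600h → 00 56

00 56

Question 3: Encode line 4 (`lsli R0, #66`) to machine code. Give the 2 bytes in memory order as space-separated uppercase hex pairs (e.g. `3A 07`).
42 30

line 4 (lsli): pack op=0xc:6|rd=0:3|imm=66:7 = 0x3042; little→ 42 30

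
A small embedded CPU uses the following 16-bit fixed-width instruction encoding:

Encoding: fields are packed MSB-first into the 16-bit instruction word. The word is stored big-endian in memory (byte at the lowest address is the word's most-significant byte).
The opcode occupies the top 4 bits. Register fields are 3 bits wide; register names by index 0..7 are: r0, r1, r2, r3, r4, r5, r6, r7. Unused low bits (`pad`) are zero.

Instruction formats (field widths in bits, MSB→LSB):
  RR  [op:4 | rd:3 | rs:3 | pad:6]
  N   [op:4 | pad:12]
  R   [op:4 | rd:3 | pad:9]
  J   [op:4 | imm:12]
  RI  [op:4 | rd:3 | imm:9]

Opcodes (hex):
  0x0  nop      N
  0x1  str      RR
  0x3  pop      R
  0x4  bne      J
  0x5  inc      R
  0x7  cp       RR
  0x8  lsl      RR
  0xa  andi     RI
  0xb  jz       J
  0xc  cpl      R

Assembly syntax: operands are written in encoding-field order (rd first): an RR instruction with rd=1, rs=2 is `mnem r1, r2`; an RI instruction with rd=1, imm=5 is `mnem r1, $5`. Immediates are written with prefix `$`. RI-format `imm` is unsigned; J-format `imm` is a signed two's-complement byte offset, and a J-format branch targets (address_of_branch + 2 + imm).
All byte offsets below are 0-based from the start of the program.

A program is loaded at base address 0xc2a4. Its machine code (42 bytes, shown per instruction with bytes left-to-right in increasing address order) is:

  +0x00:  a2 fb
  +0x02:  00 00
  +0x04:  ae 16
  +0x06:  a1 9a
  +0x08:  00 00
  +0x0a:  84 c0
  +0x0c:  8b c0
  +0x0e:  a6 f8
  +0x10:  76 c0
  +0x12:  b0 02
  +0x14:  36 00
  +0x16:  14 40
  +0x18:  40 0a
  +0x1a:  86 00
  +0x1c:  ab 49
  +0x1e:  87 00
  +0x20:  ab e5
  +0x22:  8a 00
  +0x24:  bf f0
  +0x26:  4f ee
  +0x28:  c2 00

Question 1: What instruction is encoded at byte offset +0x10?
cp r3, r3

+0x10: 76 c0 ⇒ word 0x76c0 (big)
  opcode bits[15:12]=0x7: cp/RR
  [11:9] rd=3 = r3
  [8:6] rs=3 = r3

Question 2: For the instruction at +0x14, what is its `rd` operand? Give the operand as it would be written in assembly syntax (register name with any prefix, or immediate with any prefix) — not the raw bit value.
+0x14: 36 00 ⇒ word 0x3600 (big)
  op=0x3600>>12=0x3 ⇒ pop (R)
  rd: (w>>9)&0x7=0x3 → r3

r3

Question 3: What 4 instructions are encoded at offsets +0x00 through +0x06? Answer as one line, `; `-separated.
andi r1, $251; nop; andi r7, $22; andi r0, $410

off 0x00: read a2 fb as big → 0xa2fb
  top 4b → 0xa → andi [RI]
  rd@[11:9]=0x1 ⇒ r1
  imm@[8:0]=0xfb ⇒ $251
off 0x02: read 00 00 as big → 0x0000
  top 4b → 0x0 → nop [N]
off 0x04: read ae 16 as big → 0xae16
  top 4b → 0xa → andi [RI]
  rd@[11:9]=0x7 ⇒ r7
  imm@[8:0]=0x16 ⇒ $22
off 0x06: read a1 9a as big → 0xa19a
  top 4b → 0xa → andi [RI]
  rd@[11:9]=0x0 ⇒ r0
  imm@[8:0]=0x19a ⇒ $410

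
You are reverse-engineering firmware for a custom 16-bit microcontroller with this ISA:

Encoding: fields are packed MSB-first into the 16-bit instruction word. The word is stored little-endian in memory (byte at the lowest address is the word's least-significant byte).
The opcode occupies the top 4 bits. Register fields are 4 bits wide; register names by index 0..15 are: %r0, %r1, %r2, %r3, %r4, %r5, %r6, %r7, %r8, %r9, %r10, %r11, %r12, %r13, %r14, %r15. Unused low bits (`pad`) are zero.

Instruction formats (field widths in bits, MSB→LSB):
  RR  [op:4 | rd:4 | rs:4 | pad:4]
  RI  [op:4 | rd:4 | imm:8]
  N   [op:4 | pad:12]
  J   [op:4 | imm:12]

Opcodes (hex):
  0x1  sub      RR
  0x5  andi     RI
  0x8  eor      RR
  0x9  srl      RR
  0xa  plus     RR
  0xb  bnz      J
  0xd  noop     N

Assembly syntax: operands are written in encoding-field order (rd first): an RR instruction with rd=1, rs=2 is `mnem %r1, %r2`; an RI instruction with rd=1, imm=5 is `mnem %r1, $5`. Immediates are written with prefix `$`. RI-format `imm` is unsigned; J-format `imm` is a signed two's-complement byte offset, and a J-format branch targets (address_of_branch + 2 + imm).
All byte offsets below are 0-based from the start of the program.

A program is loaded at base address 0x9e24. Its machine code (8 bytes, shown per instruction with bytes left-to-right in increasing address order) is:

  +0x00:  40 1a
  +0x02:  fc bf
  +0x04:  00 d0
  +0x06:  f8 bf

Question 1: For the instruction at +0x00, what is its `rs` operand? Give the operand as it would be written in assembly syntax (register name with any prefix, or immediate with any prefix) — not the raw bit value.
[00] 40 1a → 0x1a40
  op=0x1a40>>12=0x1 ⇒ sub (RR)
  rd: (w>>8)&0xf=0xa → %r10
  rs: (w>>4)&0xf=0x4 → %r4

%r4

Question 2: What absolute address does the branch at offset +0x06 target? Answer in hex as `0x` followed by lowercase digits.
+0x06: f8 bf ⇒ word 0xbff8 (little)
  opcode bits[15:12]=0xb: bnz/J
  imm@[11:0]=0xff8 (s12→-8) ⇒ $-8
  target = base 0x9e24 + off 0x06 + 2 + imm -8 = 0x9e24

0x9e24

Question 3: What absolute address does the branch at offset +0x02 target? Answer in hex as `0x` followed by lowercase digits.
0x9e24

off 0x02: read fc bf as little → 0xbffc
  op=0xbffc>>12=0xb ⇒ bnz (J)
  [11:0] imm=4092 (s12→-4) = $-4
  target = base 0x9e24 + off 0x02 + 2 + imm -4 = 0x9e24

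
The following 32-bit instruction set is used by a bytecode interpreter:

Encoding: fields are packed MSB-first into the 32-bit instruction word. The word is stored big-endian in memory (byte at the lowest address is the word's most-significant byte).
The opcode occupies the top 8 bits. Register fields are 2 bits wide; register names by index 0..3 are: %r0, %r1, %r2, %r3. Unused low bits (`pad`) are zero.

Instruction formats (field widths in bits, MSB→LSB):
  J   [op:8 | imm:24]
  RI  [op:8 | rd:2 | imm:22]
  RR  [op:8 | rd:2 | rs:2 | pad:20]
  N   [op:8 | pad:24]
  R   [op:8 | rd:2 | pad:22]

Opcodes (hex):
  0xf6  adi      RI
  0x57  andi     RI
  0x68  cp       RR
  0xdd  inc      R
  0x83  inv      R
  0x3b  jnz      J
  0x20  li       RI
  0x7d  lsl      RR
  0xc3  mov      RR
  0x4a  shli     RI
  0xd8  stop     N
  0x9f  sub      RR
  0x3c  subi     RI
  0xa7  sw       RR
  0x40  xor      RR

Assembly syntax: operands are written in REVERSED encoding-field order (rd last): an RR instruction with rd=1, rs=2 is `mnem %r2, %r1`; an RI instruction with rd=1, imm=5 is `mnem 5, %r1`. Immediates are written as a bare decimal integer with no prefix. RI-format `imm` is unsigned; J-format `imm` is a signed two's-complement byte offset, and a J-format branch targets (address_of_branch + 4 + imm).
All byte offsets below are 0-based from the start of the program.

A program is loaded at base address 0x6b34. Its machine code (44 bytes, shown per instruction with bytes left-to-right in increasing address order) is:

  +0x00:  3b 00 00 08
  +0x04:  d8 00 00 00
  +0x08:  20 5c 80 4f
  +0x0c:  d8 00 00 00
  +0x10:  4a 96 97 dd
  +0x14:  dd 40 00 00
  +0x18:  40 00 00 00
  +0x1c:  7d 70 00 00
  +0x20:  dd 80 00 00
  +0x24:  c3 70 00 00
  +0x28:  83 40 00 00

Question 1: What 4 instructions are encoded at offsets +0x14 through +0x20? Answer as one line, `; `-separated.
[14] dd 40 00 00 → 0xdd400000
  opcode bits[31:24]=0xdd: inc/R
  rd@[23:22]=0x1 ⇒ %r1
[18] 40 00 00 00 → 0x40000000
  opcode bits[31:24]=0x40: xor/RR
  rd@[23:22]=0x0 ⇒ %r0
  rs@[21:20]=0x0 ⇒ %r0
[1c] 7d 70 00 00 → 0x7d700000
  opcode bits[31:24]=0x7d: lsl/RR
  rd@[23:22]=0x1 ⇒ %r1
  rs@[21:20]=0x3 ⇒ %r3
[20] dd 80 00 00 → 0xdd800000
  opcode bits[31:24]=0xdd: inc/R
  rd@[23:22]=0x2 ⇒ %r2

inc %r1; xor %r0, %r0; lsl %r3, %r1; inc %r2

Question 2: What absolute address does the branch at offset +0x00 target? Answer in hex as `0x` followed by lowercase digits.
0x6b40

[00] 3b 00 00 08 → 0x3b000008
  top 8b → 0x3b → jnz [J]
  [23:0] imm=8 = 8
  target = base 0x6b34 + off 0x00 + 4 + imm 8 = 0x6b40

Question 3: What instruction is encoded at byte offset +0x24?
mov %r3, %r1

off 0x24: read c3 70 00 00 as big → 0xc3700000
  opcode bits[31:24]=0xc3: mov/RR
  rd@[23:22]=0x1 ⇒ %r1
  rs@[21:20]=0x3 ⇒ %r3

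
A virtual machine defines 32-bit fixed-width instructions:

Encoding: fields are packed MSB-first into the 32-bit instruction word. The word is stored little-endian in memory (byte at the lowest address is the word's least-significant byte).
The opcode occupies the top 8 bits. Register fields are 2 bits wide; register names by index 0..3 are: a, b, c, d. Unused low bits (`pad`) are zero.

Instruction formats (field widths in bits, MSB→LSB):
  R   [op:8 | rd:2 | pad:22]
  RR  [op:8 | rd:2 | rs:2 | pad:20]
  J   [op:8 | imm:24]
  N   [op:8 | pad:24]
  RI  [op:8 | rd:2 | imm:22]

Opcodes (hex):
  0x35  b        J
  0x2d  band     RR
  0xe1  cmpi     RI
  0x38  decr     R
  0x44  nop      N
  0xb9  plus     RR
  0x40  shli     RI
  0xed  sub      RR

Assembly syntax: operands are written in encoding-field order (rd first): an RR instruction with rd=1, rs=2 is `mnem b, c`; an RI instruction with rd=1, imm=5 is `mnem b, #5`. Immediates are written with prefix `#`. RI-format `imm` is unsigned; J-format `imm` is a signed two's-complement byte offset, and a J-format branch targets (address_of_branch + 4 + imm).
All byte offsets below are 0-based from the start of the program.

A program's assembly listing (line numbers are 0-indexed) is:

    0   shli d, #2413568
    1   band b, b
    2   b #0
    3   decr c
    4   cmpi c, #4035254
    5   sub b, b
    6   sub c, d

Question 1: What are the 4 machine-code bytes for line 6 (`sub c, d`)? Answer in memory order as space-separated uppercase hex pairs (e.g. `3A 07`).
00 00 B0 ED

6. sub fields op=0xed:8|rd=2:2|rs=3:2|pad=0:20 → word edb00000h → 00 00 b0 ed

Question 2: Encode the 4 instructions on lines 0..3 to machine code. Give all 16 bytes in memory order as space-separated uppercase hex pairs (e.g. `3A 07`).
00 D4 E4 40 00 00 50 2D 00 00 00 35 00 00 80 38

L0: shli op=0x40:8|rd=3:2|imm=2413568:22 ⇒ 0x40e4d400 ⇒ little 00 d4 e4 40
L1: band op=0x2d:8|rd=1:2|rs=1:2|pad=0:20 ⇒ 0x2d500000 ⇒ little 00 00 50 2d
L2: b op=0x35:8|imm=0:24 ⇒ 0x35000000 ⇒ little 00 00 00 35
L3: decr op=0x38:8|rd=2:2|pad=0:22 ⇒ 0x38800000 ⇒ little 00 00 80 38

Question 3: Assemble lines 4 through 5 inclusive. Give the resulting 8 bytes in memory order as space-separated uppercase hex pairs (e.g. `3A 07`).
L4: cmpi op=0xe1:8|rd=2:2|imm=4035254:22 ⇒ 0xe1bd92b6 ⇒ little b6 92 bd e1
L5: sub op=0xed:8|rd=1:2|rs=1:2|pad=0:20 ⇒ 0xed500000 ⇒ little 00 00 50 ed

B6 92 BD E1 00 00 50 ED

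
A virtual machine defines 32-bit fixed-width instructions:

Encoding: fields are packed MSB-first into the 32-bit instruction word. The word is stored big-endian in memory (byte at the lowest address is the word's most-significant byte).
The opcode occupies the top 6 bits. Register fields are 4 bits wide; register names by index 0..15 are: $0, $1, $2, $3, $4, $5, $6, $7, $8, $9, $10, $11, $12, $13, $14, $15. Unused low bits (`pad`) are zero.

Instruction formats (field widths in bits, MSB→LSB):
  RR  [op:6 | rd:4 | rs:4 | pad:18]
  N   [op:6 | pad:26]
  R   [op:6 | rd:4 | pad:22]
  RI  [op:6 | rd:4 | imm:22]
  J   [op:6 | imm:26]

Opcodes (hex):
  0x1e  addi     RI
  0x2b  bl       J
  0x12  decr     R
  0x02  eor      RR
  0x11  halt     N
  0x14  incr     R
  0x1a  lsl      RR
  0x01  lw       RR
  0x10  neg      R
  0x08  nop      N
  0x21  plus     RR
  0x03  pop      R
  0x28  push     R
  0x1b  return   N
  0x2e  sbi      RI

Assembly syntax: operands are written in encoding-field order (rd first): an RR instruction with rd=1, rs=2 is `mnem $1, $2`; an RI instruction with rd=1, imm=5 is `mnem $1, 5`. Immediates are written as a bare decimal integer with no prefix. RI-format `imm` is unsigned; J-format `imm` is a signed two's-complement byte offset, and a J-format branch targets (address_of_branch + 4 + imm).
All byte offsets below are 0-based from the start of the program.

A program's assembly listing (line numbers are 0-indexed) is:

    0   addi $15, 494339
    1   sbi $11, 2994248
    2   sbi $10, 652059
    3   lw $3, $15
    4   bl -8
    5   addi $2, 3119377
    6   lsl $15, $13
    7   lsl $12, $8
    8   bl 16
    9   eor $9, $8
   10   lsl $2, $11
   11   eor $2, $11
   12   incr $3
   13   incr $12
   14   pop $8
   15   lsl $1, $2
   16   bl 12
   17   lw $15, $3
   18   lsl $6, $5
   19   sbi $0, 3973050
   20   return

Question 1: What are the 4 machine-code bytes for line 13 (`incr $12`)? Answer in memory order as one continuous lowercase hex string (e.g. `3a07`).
53000000

L13: incr op=0x14:6|rd=12:4|pad=0:22 ⇒ 0x53000000 ⇒ big 53 00 00 00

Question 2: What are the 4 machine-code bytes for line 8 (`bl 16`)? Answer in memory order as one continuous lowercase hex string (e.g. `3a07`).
L8: bl op=0x2b:6|imm=16:26 ⇒ 0xac000010 ⇒ big ac 00 00 10

ac000010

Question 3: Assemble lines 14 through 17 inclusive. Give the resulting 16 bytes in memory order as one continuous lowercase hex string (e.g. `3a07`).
14. pop fields op=0x3:6|rd=8:4|pad=0:22 → word 0e000000h → 0e 00 00 00
15. lsl fields op=0x1a:6|rd=1:4|rs=2:4|pad=0:18 → word 68480000h → 68 48 00 00
16. bl fields op=0x2b:6|imm=12:26 → word ac00000ch → ac 00 00 0c
17. lw fields op=0x1:6|rd=15:4|rs=3:4|pad=0:18 → word 07cc0000h → 07 cc 00 00

0e00000068480000ac00000c07cc0000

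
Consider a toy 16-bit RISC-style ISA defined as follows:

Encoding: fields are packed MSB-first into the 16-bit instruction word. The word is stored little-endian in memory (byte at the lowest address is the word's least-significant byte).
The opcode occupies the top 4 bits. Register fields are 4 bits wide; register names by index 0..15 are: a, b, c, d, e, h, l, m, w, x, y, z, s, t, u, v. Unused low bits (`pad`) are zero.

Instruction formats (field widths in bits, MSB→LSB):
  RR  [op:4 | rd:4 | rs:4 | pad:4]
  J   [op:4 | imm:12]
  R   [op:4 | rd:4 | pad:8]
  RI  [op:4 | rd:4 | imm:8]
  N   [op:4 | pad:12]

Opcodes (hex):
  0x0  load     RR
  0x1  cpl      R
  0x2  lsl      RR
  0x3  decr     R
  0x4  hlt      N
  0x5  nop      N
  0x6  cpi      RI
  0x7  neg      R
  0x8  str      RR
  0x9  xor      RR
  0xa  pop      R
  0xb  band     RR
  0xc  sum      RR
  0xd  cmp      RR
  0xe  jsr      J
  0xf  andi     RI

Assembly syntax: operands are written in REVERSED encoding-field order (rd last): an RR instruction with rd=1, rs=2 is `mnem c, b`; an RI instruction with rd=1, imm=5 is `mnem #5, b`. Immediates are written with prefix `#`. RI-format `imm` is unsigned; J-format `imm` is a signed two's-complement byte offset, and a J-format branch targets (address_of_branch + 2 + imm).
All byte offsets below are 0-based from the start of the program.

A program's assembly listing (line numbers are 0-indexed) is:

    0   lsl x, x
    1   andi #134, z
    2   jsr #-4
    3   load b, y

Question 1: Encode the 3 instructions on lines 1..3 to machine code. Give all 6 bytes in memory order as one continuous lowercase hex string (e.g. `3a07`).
86fbfcef100a

1. andi fields op=0xf:4|rd=11:4|imm=134:8 → word fb86h → 86 fb
2. jsr fields op=0xe:4|imm=-4:12 → word effch → fc ef
3. load fields op=0x0:4|rd=10:4|rs=1:4|pad=0:4 → word 0a10h → 10 0a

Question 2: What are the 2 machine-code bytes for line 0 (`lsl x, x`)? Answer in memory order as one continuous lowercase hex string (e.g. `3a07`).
9029

L0: lsl op=0x2:4|rd=9:4|rs=9:4|pad=0:4 ⇒ 0x2990 ⇒ little 90 29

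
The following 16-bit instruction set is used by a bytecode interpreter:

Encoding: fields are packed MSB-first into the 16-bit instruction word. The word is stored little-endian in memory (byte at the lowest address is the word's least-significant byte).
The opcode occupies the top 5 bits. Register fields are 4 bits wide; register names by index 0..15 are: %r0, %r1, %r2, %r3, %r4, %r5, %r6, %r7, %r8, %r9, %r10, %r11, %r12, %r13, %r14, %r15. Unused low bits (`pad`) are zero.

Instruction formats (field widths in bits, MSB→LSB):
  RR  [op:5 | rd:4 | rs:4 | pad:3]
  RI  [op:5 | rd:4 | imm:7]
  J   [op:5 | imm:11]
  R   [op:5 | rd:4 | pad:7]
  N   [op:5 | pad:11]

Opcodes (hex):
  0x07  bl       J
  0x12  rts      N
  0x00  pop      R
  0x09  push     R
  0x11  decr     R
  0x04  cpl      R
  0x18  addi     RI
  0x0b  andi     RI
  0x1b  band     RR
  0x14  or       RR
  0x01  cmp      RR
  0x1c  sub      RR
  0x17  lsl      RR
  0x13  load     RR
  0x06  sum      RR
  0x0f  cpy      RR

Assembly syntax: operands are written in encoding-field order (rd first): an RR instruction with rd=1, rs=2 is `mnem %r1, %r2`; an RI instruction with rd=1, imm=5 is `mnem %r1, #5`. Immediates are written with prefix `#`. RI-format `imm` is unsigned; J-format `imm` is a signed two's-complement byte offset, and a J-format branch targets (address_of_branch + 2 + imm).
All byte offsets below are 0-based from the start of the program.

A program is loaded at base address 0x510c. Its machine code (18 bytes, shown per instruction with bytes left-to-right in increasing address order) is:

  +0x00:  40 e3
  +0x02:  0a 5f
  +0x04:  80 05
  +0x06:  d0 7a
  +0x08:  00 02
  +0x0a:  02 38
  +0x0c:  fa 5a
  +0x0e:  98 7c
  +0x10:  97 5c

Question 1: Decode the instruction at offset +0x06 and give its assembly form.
cpy %r5, %r10

off 0x06: read d0 7a as little → 0x7ad0
  opcode bits[15:11]=0xf: cpy/RR
  rd@[10:7]=0x5 ⇒ %r5
  rs@[6:3]=0xa ⇒ %r10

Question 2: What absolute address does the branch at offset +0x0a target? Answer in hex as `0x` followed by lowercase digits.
0x511a

[0a] 02 38 → 0x3802
  top 5b → 0x7 → bl [J]
  imm: (w>>0)&0x7ff=0x2 → #2
  target = base 0x510c + off 0x0a + 2 + imm 2 = 0x511a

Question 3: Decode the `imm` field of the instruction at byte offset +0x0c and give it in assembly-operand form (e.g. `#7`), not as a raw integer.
#122

[0c] fa 5a → 0x5afa
  op=0x5afa>>11=0xb ⇒ andi (RI)
  rd: (w>>7)&0xf=0x5 → %r5
  imm: (w>>0)&0x7f=0x7a → #122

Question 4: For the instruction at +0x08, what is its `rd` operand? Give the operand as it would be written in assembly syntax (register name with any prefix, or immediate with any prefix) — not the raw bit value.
[08] 00 02 → 0x0200
  opcode bits[15:11]=0x0: pop/R
  rd: (w>>7)&0xf=0x4 → %r4

%r4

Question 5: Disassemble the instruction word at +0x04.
pop %r11

[04] 80 05 → 0x0580
  op=0x0580>>11=0x0 ⇒ pop (R)
  rd: (w>>7)&0xf=0xb → %r11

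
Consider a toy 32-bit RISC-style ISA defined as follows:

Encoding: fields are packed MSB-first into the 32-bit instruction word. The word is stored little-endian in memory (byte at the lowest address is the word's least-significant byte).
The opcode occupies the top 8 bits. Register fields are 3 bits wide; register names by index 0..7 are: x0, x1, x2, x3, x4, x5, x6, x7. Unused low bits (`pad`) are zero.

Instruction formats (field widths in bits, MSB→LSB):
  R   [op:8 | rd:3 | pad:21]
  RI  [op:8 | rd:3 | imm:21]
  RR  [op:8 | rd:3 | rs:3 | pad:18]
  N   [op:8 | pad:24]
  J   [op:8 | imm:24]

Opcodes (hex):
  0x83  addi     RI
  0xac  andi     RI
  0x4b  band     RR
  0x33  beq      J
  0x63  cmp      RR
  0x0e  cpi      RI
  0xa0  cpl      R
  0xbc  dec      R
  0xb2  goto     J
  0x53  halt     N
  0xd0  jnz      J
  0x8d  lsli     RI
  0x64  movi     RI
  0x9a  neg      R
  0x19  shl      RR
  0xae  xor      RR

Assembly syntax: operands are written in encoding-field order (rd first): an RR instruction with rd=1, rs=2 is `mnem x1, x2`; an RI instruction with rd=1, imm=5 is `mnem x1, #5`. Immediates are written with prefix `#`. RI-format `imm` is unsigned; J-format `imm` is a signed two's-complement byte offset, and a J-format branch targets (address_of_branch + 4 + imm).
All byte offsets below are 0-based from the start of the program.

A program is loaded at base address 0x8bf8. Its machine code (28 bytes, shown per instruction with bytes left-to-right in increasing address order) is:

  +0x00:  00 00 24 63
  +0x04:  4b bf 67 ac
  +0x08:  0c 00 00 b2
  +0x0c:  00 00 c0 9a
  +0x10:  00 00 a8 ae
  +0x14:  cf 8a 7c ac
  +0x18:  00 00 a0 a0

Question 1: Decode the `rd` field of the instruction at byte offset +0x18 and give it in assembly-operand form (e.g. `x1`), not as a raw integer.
off 0x18: read 00 00 a0 a0 as little → 0xa0a00000
  opcode bits[31:24]=0xa0: cpl/R
  [23:21] rd=5 = x5

x5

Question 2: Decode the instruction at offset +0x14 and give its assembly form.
[14] cf 8a 7c ac → 0xac7c8acf
  op=0xac7c8acf>>24=0xac ⇒ andi (RI)
  rd: (w>>21)&0x7=0x3 → x3
  imm: (w>>0)&0x1fffff=0x1c8acf → #1870543

andi x3, #1870543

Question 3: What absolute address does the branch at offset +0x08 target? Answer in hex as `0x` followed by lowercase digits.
0x8c10

[08] 0c 00 00 b2 → 0xb200000c
  top 8b → 0xb2 → goto [J]
  imm: (w>>0)&0xffffff=0xc → #12
  target = base 0x8bf8 + off 0x08 + 4 + imm 12 = 0x8c10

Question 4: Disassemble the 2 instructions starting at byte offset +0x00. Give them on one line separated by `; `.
cmp x1, x1; andi x3, #507723

off 0x00: read 00 00 24 63 as little → 0x63240000
  op=0x63240000>>24=0x63 ⇒ cmp (RR)
  rd@[23:21]=0x1 ⇒ x1
  rs@[20:18]=0x1 ⇒ x1
off 0x04: read 4b bf 67 ac as little → 0xac67bf4b
  op=0xac67bf4b>>24=0xac ⇒ andi (RI)
  rd@[23:21]=0x3 ⇒ x3
  imm@[20:0]=0x7bf4b ⇒ #507723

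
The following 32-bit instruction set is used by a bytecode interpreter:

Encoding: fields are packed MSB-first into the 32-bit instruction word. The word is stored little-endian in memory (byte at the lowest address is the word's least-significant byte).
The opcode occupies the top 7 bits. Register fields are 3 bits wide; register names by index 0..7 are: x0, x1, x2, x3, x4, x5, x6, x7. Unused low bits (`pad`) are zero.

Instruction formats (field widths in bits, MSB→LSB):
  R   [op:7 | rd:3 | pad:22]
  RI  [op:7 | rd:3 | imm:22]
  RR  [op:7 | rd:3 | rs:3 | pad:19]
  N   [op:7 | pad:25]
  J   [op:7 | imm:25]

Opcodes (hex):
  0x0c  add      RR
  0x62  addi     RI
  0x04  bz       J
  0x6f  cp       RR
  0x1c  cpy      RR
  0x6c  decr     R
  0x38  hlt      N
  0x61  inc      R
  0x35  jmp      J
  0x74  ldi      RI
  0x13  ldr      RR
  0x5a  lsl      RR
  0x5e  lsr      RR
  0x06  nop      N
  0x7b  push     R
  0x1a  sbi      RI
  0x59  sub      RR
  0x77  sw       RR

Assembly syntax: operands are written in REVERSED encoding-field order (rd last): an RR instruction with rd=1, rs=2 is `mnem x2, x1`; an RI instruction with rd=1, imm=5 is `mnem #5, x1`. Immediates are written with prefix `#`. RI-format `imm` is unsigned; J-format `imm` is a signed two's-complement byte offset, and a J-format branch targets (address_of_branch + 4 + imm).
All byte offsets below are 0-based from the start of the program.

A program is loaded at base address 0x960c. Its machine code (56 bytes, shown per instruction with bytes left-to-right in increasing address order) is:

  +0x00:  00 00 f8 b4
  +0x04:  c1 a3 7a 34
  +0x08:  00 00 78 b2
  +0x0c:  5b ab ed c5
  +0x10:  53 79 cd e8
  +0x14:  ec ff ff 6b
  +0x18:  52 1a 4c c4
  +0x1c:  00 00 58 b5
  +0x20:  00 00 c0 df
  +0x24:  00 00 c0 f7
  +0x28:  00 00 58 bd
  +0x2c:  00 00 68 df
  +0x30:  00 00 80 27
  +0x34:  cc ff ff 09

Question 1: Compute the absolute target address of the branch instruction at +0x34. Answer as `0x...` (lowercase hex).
0x9610

+0x34: cc ff ff 09 ⇒ word 0x09ffffcc (little)
  top 7b → 0x4 → bz [J]
  [24:0] imm=33554380 (s25→-52) = #-52
  target = base 0x960c + off 0x34 + 4 + imm -52 = 0x9610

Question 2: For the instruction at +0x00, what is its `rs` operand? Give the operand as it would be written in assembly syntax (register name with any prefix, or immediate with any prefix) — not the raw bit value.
[00] 00 00 f8 b4 → 0xb4f80000
  opcode bits[31:25]=0x5a: lsl/RR
  [24:22] rd=3 = x3
  [21:19] rs=7 = x7

x7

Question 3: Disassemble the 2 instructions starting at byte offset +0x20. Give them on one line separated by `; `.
[20] 00 00 c0 df → 0xdfc00000
  opcode bits[31:25]=0x6f: cp/RR
  rd: (w>>22)&0x7=0x7 → x7
  rs: (w>>19)&0x7=0x0 → x0
[24] 00 00 c0 f7 → 0xf7c00000
  opcode bits[31:25]=0x7b: push/R
  rd: (w>>22)&0x7=0x7 → x7

cp x0, x7; push x7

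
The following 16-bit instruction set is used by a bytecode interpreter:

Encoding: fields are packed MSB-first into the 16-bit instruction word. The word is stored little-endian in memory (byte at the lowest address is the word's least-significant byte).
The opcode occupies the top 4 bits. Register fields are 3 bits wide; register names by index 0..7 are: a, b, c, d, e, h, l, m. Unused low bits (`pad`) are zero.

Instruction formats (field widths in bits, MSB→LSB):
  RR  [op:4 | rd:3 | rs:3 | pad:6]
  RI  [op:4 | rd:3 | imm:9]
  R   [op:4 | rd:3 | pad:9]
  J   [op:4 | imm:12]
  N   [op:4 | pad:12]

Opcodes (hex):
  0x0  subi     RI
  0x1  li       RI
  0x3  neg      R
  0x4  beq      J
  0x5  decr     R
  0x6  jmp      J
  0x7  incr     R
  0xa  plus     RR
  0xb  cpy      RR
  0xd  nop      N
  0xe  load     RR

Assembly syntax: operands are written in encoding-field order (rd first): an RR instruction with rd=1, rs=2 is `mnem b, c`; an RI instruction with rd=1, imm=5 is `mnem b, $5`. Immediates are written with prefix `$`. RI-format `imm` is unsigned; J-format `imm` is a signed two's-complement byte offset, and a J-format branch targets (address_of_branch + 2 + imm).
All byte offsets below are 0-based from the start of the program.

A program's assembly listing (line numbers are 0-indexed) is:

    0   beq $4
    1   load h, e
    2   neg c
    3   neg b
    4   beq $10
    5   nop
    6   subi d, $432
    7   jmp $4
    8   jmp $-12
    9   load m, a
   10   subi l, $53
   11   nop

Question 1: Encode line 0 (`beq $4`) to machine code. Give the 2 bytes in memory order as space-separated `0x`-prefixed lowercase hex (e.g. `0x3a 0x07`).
line 0 (beq): pack op=0x4:4|imm=4:12 = 0x4004; little→ 04 40

0x04 0x40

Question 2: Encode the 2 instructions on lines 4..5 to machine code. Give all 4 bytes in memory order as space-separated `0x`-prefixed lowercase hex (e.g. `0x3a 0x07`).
0x0a 0x40 0x00 0xd0

4. beq fields op=0x4:4|imm=10:12 → word 400ah → 0a 40
5. nop fields op=0xd:4|pad=0:12 → word d000h → 00 d0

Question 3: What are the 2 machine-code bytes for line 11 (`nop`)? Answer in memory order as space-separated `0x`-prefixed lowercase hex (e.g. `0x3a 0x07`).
0x00 0xd0

L11: nop op=0xd:4|pad=0:12 ⇒ 0xd000 ⇒ little 00 d0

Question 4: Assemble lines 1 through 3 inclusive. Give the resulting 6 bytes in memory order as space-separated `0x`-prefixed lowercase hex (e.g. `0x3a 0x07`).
1. load fields op=0xe:4|rd=5:3|rs=4:3|pad=0:6 → word eb00h → 00 eb
2. neg fields op=0x3:4|rd=2:3|pad=0:9 → word 3400h → 00 34
3. neg fields op=0x3:4|rd=1:3|pad=0:9 → word 3200h → 00 32

0x00 0xeb 0x00 0x34 0x00 0x32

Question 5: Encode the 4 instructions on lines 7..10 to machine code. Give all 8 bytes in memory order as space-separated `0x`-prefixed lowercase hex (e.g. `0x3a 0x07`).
0x04 0x60 0xf4 0x6f 0x00 0xee 0x35 0x0c

L7: jmp op=0x6:4|imm=4:12 ⇒ 0x6004 ⇒ little 04 60
L8: jmp op=0x6:4|imm=-12:12 ⇒ 0x6ff4 ⇒ little f4 6f
L9: load op=0xe:4|rd=7:3|rs=0:3|pad=0:6 ⇒ 0xee00 ⇒ little 00 ee
L10: subi op=0x0:4|rd=6:3|imm=53:9 ⇒ 0x0c35 ⇒ little 35 0c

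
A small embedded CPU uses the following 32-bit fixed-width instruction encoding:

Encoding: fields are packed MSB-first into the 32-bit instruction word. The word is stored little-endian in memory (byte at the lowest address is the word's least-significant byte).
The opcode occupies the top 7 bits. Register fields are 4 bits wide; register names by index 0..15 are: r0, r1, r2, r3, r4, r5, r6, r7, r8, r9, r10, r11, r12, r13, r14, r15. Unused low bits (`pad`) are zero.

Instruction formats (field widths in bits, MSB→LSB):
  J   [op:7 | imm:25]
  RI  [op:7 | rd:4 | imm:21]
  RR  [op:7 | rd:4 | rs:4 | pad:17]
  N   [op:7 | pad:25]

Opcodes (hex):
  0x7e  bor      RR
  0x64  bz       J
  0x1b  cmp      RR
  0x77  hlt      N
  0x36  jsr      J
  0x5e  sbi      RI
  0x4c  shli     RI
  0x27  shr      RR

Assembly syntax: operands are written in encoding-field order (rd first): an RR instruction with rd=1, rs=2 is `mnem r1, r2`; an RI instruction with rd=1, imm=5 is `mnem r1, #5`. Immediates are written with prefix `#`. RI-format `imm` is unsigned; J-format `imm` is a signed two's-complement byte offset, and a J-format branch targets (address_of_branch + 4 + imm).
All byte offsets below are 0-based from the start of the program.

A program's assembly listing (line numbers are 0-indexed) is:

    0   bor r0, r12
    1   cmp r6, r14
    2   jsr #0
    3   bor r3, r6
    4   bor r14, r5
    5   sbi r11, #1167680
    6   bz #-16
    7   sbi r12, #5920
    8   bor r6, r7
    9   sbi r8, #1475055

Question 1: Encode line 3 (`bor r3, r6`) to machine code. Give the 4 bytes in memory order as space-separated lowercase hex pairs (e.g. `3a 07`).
00 00 6c fc

L3: bor op=0x7e:7|rd=3:4|rs=6:4|pad=0:17 ⇒ 0xfc6c0000 ⇒ little 00 00 6c fc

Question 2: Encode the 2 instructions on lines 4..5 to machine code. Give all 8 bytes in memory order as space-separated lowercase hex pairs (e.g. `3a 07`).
00 00 ca fd 40 d1 71 bd

L4: bor op=0x7e:7|rd=14:4|rs=5:4|pad=0:17 ⇒ 0xfdca0000 ⇒ little 00 00 ca fd
L5: sbi op=0x5e:7|rd=11:4|imm=1167680:21 ⇒ 0xbd71d140 ⇒ little 40 d1 71 bd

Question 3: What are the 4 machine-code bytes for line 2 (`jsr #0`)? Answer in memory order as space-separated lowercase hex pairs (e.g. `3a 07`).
00 00 00 6c

L2: jsr op=0x36:7|imm=0:25 ⇒ 0x6c000000 ⇒ little 00 00 00 6c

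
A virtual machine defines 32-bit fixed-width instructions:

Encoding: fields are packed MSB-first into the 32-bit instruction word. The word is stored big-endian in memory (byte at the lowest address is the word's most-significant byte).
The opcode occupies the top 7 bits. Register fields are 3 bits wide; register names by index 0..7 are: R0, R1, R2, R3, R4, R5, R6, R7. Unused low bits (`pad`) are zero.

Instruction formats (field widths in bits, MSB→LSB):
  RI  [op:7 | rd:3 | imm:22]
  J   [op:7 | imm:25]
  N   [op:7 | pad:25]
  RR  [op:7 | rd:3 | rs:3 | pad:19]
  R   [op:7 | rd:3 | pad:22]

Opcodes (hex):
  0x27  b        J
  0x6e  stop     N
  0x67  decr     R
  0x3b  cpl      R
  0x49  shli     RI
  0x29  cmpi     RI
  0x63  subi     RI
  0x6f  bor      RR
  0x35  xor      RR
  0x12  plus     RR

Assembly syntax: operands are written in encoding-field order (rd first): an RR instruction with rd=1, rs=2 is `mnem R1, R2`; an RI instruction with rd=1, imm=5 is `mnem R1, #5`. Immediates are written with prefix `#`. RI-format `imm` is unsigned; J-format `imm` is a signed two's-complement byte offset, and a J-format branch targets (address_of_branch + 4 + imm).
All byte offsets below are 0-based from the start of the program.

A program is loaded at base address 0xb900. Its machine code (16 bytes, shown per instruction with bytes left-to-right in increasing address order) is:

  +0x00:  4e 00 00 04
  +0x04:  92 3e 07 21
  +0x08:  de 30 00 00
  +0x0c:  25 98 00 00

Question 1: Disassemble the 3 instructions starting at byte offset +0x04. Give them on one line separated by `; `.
shli R0, #4065057; bor R0, R6; plus R6, R3

@+04  big-endian(92 3e 07 21) = 0x923e0721
  op=0x923e0721>>25=0x49 ⇒ shli (RI)
  rd: (w>>22)&0x7=0x0 → R0
  imm: (w>>0)&0x3fffff=0x3e0721 → #4065057
@+08  big-endian(de 30 00 00) = 0xde300000
  op=0xde300000>>25=0x6f ⇒ bor (RR)
  rd: (w>>22)&0x7=0x0 → R0
  rs: (w>>19)&0x7=0x6 → R6
@+0c  big-endian(25 98 00 00) = 0x25980000
  op=0x25980000>>25=0x12 ⇒ plus (RR)
  rd: (w>>22)&0x7=0x6 → R6
  rs: (w>>19)&0x7=0x3 → R3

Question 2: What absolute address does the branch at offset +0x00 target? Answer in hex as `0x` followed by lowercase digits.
0xb908

+0x00: 4e 00 00 04 ⇒ word 0x4e000004 (big)
  op=0x4e000004>>25=0x27 ⇒ b (J)
  [24:0] imm=4 = #4
  target = base 0xb900 + off 0x00 + 4 + imm 4 = 0xb908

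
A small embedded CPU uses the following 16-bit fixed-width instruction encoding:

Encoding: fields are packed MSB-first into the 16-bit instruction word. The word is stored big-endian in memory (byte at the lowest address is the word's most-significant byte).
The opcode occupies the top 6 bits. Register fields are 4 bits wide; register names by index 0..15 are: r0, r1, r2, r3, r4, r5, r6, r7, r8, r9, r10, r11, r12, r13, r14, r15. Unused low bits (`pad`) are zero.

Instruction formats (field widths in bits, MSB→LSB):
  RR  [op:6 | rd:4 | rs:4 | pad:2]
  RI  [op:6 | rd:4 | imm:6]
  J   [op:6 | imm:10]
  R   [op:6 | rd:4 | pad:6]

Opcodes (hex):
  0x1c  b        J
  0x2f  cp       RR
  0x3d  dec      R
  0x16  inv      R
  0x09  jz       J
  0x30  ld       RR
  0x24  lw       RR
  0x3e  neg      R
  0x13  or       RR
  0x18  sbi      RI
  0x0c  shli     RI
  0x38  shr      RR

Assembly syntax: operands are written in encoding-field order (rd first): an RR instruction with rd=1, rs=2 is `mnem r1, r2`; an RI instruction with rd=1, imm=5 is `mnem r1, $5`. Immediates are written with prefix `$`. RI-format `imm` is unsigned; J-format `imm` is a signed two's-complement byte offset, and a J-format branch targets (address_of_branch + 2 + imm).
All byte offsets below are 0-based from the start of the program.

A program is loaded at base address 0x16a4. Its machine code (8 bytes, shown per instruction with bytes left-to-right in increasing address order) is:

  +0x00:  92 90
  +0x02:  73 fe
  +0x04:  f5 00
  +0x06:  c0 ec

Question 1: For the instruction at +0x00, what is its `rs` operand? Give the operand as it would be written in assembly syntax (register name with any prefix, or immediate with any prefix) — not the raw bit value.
+0x00: 92 90 ⇒ word 0x9290 (big)
  opcode bits[15:10]=0x24: lw/RR
  [9:6] rd=10 = r10
  [5:2] rs=4 = r4

r4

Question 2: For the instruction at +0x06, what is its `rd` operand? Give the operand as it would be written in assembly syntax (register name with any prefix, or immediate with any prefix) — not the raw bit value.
+0x06: c0 ec ⇒ word 0xc0ec (big)
  op=0xc0ec>>10=0x30 ⇒ ld (RR)
  [9:6] rd=3 = r3
  [5:2] rs=11 = r11

r3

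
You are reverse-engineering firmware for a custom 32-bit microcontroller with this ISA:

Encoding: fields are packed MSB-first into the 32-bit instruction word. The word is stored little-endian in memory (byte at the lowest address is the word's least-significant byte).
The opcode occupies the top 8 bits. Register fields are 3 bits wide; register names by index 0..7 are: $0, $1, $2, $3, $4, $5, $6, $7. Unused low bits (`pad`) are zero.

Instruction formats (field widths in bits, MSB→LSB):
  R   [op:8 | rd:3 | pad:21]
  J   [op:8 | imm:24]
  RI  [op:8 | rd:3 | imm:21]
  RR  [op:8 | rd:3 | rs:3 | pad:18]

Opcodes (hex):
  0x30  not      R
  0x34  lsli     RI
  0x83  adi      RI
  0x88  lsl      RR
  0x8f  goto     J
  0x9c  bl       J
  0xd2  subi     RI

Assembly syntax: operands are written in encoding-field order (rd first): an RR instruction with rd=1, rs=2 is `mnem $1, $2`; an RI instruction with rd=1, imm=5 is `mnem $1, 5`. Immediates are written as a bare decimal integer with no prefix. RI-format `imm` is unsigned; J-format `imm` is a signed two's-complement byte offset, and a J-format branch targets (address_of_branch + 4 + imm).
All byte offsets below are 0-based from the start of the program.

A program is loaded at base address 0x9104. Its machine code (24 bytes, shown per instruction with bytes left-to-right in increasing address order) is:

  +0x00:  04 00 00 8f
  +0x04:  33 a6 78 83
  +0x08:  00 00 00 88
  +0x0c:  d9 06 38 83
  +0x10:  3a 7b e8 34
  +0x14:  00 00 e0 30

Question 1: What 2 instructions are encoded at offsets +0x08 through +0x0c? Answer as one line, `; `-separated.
lsl $0, $0; adi $1, 1574617

off 0x08: read 00 00 00 88 as little → 0x88000000
  op=0x88000000>>24=0x88 ⇒ lsl (RR)
  [23:21] rd=0 = $0
  [20:18] rs=0 = $0
off 0x0c: read d9 06 38 83 as little → 0x833806d9
  op=0x833806d9>>24=0x83 ⇒ adi (RI)
  [23:21] rd=1 = $1
  [20:0] imm=1574617 = 1574617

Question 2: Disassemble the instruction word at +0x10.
lsli $7, 555834

[10] 3a 7b e8 34 → 0x34e87b3a
  top 8b → 0x34 → lsli [RI]
  rd: (w>>21)&0x7=0x7 → $7
  imm: (w>>0)&0x1fffff=0x87b3a → 555834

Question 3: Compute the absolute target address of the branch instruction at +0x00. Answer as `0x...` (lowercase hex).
+0x00: 04 00 00 8f ⇒ word 0x8f000004 (little)
  opcode bits[31:24]=0x8f: goto/J
  imm: (w>>0)&0xffffff=0x4 → 4
  target = base 0x9104 + off 0x00 + 4 + imm 4 = 0x910c

0x910c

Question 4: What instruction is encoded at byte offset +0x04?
adi $3, 1615411

@+04  little-endian(33 a6 78 83) = 0x8378a633
  opcode bits[31:24]=0x83: adi/RI
  [23:21] rd=3 = $3
  [20:0] imm=1615411 = 1615411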